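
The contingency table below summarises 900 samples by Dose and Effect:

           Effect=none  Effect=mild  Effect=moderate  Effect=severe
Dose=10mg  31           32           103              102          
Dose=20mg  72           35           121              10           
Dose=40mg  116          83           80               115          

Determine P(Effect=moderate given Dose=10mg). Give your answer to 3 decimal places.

Total with Dose=10mg: 31 + 32 + 103 + 102 = 268.
P(Effect=moderate | Dose=10mg) = 103/268 = 0.384.

0.384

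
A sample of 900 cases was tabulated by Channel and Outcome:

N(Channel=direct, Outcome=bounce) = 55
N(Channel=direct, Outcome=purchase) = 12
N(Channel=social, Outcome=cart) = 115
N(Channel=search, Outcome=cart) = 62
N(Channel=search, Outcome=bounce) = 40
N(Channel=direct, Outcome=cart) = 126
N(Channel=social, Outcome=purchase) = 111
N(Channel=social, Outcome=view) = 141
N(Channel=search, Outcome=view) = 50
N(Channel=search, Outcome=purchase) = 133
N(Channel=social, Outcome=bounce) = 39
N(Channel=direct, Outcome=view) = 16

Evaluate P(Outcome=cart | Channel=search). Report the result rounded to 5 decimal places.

Total with Channel=search: 40 + 50 + 62 + 133 = 285.
P(Outcome=cart | Channel=search) = 62/285 = 0.21754.

0.21754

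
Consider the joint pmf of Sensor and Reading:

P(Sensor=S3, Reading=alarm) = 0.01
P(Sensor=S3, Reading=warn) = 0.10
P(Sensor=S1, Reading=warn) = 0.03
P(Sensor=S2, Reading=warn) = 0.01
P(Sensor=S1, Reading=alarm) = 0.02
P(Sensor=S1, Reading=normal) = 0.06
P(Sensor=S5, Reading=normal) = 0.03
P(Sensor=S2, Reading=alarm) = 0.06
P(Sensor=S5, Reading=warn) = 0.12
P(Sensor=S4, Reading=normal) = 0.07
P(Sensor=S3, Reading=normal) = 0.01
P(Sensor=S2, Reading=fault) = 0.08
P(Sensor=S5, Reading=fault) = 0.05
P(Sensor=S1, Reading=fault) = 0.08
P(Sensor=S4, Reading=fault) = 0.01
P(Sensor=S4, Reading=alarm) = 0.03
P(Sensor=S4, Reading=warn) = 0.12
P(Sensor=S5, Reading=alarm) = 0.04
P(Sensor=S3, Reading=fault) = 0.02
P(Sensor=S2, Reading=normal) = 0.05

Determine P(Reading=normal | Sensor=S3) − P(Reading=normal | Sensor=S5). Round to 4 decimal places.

P(Sensor=S3) = 0.01 + 0.10 + 0.01 + 0.02 = 0.14; P(Reading=normal | Sensor=S3) = 0.01/0.14 = 0.07143.
P(Sensor=S5) = 0.03 + 0.12 + 0.04 + 0.05 = 0.24; P(Reading=normal | Sensor=S5) = 0.03/0.24 = 0.12500.
Difference = -0.0536.

-0.0536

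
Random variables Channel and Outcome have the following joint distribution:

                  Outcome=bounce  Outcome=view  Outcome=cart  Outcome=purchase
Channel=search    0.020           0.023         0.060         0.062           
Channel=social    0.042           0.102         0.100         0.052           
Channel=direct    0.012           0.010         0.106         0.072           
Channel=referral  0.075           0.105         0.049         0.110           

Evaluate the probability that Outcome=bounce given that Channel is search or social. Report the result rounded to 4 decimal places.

P(Channel=search) = 0.020 + 0.023 + 0.060 + 0.062 = 0.165.
P(Channel=social) = 0.042 + 0.102 + 0.100 + 0.052 = 0.296.
P(Channel ∈ {search, social}) = 0.165 + 0.296 = 0.461; P(Outcome=bounce, Channel ∈ {search, social}) = 0.020 + 0.042 = 0.062.
P(Outcome=bounce | Channel ∈ {search, social}) = 0.062/0.461 = 0.1345.

0.1345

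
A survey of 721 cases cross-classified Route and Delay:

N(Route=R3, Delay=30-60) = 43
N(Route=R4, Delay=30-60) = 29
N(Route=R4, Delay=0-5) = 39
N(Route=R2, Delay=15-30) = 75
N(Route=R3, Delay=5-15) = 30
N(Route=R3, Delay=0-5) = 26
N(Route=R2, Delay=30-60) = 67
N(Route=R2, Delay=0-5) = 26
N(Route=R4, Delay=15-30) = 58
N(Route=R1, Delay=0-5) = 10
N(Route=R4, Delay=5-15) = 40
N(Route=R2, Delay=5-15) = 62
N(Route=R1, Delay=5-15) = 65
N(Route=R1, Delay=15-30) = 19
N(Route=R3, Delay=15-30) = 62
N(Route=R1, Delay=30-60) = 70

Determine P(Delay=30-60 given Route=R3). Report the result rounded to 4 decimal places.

0.2671

Total with Route=R3: 26 + 30 + 62 + 43 = 161.
P(Delay=30-60 | Route=R3) = 43/161 = 0.2671.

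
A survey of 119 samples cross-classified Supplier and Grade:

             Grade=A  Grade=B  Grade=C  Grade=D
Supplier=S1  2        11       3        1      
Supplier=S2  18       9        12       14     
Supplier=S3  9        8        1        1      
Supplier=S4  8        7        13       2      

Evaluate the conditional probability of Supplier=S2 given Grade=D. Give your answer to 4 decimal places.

0.7778

Total with Grade=D: 1 + 14 + 1 + 2 = 18.
P(Supplier=S2 | Grade=D) = 14/18 = 0.7778.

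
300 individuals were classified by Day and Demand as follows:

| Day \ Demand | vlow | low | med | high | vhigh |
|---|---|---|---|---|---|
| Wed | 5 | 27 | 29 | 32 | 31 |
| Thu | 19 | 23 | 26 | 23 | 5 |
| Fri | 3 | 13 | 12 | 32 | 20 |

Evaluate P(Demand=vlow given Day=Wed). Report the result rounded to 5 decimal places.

Total with Day=Wed: 5 + 27 + 29 + 32 + 31 = 124.
P(Demand=vlow | Day=Wed) = 5/124 = 0.04032.

0.04032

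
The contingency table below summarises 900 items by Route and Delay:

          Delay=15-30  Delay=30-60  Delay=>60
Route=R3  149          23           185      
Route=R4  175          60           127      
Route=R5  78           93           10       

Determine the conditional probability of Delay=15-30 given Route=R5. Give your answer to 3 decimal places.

0.431

Total with Route=R5: 78 + 93 + 10 = 181.
P(Delay=15-30 | Route=R5) = 78/181 = 0.431.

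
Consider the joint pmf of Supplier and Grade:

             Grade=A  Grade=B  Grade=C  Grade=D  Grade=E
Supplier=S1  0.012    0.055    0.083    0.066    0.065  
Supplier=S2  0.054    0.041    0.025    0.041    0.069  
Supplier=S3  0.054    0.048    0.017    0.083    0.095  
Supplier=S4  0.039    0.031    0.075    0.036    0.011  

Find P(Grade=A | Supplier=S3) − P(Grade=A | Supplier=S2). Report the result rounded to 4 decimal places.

-0.0530

P(Supplier=S3) = 0.054 + 0.048 + 0.017 + 0.083 + 0.095 = 0.297; P(Grade=A | Supplier=S3) = 0.054/0.297 = 0.18182.
P(Supplier=S2) = 0.054 + 0.041 + 0.025 + 0.041 + 0.069 = 0.230; P(Grade=A | Supplier=S2) = 0.054/0.230 = 0.23478.
Difference = -0.0530.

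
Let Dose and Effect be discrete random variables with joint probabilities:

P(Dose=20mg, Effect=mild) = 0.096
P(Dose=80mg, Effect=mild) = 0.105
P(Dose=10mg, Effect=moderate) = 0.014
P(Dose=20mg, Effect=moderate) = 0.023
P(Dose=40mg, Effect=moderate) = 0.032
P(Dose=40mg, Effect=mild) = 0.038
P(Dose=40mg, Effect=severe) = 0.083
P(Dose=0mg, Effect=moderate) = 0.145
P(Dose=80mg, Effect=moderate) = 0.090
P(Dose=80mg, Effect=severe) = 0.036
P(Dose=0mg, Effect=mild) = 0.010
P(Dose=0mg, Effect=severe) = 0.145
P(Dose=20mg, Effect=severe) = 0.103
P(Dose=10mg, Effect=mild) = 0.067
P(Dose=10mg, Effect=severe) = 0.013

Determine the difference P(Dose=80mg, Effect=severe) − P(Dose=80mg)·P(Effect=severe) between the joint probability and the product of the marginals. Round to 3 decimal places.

-0.052

P(Dose=80mg) = 0.105 + 0.090 + 0.036 = 0.231.
P(Effect=severe) = 0.145 + 0.013 + 0.103 + 0.083 + 0.036 = 0.380.
P(Dose=80mg, Effect=severe) − P(Dose=80mg)P(Effect=severe) = 0.036 − 0.231×0.380 = -0.052.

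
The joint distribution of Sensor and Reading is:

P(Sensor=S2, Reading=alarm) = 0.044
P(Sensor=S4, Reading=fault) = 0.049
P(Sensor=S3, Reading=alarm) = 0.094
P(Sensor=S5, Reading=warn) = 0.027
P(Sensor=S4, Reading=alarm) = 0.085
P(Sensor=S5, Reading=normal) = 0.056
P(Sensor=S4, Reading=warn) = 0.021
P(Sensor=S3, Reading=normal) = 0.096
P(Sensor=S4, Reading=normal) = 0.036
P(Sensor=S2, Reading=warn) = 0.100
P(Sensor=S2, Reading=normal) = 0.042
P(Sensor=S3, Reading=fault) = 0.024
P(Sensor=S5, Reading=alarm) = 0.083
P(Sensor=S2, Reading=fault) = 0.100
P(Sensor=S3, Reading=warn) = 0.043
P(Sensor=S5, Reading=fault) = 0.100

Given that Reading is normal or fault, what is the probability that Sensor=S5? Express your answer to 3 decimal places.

0.310

P(Reading=normal) = 0.042 + 0.096 + 0.036 + 0.056 = 0.230.
P(Reading=fault) = 0.100 + 0.024 + 0.049 + 0.100 = 0.273.
P(Reading ∈ {normal, fault}) = 0.230 + 0.273 = 0.503; P(Sensor=S5, Reading ∈ {normal, fault}) = 0.056 + 0.100 = 0.156.
P(Sensor=S5 | Reading ∈ {normal, fault}) = 0.156/0.503 = 0.310.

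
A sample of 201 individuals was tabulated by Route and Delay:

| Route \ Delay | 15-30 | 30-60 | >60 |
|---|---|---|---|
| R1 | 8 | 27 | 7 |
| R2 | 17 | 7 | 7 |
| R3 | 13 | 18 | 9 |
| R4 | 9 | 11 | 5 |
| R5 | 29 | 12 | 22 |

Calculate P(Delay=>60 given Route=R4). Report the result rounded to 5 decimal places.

Total with Route=R4: 9 + 11 + 5 = 25.
P(Delay=>60 | Route=R4) = 5/25 = 0.20000.

0.20000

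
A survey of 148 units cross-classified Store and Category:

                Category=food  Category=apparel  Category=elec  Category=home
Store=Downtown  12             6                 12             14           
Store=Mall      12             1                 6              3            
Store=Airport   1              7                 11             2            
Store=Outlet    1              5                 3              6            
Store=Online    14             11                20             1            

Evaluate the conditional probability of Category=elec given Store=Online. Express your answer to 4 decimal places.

Total with Store=Online: 14 + 11 + 20 + 1 = 46.
P(Category=elec | Store=Online) = 20/46 = 0.4348.

0.4348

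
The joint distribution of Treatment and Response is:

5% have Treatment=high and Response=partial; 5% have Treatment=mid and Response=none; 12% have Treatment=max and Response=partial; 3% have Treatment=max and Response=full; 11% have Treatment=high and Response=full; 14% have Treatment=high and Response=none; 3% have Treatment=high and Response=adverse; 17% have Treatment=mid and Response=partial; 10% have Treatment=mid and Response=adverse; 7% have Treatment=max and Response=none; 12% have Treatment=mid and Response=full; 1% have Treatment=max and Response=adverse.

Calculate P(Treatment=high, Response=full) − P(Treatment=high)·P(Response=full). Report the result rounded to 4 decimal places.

P(Treatment=high) = 0.14 + 0.05 + 0.11 + 0.03 = 0.33.
P(Response=full) = 0.12 + 0.11 + 0.03 = 0.26.
P(Treatment=high, Response=full) − P(Treatment=high)P(Response=full) = 0.11 − 0.33×0.26 = 0.0242.

0.0242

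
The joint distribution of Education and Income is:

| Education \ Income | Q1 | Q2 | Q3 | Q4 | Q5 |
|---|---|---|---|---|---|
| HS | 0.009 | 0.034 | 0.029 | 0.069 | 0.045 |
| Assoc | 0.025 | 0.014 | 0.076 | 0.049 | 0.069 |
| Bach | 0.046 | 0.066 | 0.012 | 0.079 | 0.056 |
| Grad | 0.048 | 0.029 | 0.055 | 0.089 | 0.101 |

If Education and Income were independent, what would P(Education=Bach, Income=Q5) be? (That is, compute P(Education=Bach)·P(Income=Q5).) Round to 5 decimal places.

P(Education=Bach) = 0.046 + 0.066 + 0.012 + 0.079 + 0.056 = 0.259.
P(Income=Q5) = 0.045 + 0.069 + 0.056 + 0.101 = 0.271.
Product: 0.259 × 0.271 = 0.07019.

0.07019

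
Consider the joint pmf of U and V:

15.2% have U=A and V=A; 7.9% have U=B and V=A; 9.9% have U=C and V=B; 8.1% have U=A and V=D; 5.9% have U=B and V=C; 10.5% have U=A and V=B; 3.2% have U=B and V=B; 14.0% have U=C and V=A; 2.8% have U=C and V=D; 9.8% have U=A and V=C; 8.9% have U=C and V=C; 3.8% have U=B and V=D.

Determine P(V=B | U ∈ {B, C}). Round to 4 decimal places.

0.2323

P(U=B) = 0.079 + 0.032 + 0.059 + 0.038 = 0.208.
P(U=C) = 0.140 + 0.099 + 0.089 + 0.028 = 0.356.
P(U ∈ {B, C}) = 0.208 + 0.356 = 0.564; P(V=B, U ∈ {B, C}) = 0.032 + 0.099 = 0.131.
P(V=B | U ∈ {B, C}) = 0.131/0.564 = 0.2323.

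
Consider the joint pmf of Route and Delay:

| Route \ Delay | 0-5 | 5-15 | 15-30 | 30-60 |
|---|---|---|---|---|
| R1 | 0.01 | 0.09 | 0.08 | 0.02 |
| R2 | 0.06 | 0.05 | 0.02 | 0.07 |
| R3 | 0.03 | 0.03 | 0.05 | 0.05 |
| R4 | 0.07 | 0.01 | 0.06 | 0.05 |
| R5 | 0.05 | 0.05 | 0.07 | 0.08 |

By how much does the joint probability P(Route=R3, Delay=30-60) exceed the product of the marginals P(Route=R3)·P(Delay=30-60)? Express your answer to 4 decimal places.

P(Route=R3) = 0.03 + 0.03 + 0.05 + 0.05 = 0.16.
P(Delay=30-60) = 0.02 + 0.07 + 0.05 + 0.05 + 0.08 = 0.27.
P(Route=R3, Delay=30-60) − P(Route=R3)P(Delay=30-60) = 0.05 − 0.16×0.27 = 0.0068.

0.0068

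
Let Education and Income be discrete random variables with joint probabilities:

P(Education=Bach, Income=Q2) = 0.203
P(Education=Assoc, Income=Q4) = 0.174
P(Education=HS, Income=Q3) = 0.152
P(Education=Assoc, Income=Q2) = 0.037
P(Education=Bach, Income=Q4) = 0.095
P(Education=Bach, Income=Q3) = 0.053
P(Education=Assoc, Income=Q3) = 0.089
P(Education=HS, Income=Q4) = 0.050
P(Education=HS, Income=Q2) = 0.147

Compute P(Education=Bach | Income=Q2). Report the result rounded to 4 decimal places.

P(Income=Q2) = 0.147 + 0.037 + 0.203 = 0.387.
P(Education=Bach | Income=Q2) = 0.203/0.387 = 0.5245.

0.5245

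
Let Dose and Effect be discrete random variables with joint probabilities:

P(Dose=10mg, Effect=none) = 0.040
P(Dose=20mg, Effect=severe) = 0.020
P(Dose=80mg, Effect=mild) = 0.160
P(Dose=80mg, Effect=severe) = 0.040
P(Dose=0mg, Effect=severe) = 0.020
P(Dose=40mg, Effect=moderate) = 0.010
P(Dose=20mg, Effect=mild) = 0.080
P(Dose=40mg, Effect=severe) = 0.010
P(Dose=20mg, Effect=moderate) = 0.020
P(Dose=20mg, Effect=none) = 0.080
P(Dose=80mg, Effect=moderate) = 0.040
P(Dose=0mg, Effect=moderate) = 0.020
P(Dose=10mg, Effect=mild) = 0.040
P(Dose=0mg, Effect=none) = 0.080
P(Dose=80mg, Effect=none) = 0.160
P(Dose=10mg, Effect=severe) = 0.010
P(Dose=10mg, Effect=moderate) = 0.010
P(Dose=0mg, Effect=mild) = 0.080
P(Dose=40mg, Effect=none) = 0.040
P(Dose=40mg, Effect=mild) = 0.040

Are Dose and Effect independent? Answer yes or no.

yes

Every cell satisfies P(Dose,Effect) = P(Dose)·P(Effect). For instance P(Dose=0mg) = 0.200, P(Effect=moderate) = 0.100, and 0.200×0.100 = 0.020 matches the joint entry. So Dose and Effect are independent.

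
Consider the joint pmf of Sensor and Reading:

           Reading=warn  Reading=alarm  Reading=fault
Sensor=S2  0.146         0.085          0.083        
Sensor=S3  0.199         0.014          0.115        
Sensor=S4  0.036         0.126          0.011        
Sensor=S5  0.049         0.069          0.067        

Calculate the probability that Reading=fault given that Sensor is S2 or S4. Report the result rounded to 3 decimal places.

0.193

P(Sensor=S2) = 0.146 + 0.085 + 0.083 = 0.314.
P(Sensor=S4) = 0.036 + 0.126 + 0.011 = 0.173.
P(Sensor ∈ {S2, S4}) = 0.314 + 0.173 = 0.487; P(Reading=fault, Sensor ∈ {S2, S4}) = 0.083 + 0.011 = 0.094.
P(Reading=fault | Sensor ∈ {S2, S4}) = 0.094/0.487 = 0.193.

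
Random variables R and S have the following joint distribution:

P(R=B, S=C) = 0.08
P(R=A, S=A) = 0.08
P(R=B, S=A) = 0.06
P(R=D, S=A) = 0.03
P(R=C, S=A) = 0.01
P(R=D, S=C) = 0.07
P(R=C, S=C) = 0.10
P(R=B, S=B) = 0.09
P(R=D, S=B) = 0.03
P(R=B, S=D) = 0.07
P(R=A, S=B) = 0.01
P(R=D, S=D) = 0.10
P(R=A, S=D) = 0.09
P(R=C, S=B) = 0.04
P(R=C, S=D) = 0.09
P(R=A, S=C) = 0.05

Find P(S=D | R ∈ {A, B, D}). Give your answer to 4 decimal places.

P(R=A) = 0.08 + 0.01 + 0.05 + 0.09 = 0.23.
P(R=B) = 0.06 + 0.09 + 0.08 + 0.07 = 0.30.
P(R=D) = 0.03 + 0.03 + 0.07 + 0.10 = 0.23.
P(R ∈ {A, B, D}) = 0.23 + 0.30 + 0.23 = 0.76; P(S=D, R ∈ {A, B, D}) = 0.09 + 0.07 + 0.10 = 0.26.
P(S=D | R ∈ {A, B, D}) = 0.26/0.76 = 0.3421.

0.3421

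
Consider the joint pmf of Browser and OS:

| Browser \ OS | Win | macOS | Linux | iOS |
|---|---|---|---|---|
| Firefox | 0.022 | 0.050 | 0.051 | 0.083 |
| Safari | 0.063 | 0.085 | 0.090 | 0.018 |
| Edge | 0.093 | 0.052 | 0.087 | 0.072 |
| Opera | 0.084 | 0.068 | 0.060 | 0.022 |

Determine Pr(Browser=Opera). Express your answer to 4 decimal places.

P(Browser=Opera) = 0.084 + 0.068 + 0.060 + 0.022 = 0.234.

0.2340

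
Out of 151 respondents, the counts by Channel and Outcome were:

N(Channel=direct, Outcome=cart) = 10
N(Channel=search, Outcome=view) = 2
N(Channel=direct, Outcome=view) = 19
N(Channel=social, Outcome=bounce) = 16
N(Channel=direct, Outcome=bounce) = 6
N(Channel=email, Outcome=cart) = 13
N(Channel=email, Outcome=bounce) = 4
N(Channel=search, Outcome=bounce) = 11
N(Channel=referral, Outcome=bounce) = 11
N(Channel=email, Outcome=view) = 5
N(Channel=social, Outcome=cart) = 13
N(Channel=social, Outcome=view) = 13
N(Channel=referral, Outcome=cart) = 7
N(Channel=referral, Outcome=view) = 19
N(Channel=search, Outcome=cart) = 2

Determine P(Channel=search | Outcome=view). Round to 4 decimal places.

0.0345

Total with Outcome=view: 5 + 2 + 13 + 19 + 19 = 58.
P(Channel=search | Outcome=view) = 2/58 = 0.0345.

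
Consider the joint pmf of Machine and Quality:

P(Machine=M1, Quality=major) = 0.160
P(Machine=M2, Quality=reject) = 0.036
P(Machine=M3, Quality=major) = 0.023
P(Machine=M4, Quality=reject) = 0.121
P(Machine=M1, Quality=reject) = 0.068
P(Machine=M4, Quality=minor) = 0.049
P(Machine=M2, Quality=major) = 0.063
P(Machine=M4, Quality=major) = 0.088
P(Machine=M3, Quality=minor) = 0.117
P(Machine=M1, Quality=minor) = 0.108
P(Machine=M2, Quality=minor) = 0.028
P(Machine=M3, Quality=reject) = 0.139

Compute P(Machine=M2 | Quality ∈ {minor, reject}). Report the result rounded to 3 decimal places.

P(Quality=minor) = 0.108 + 0.028 + 0.117 + 0.049 = 0.302.
P(Quality=reject) = 0.068 + 0.036 + 0.139 + 0.121 = 0.364.
P(Quality ∈ {minor, reject}) = 0.302 + 0.364 = 0.666; P(Machine=M2, Quality ∈ {minor, reject}) = 0.028 + 0.036 = 0.064.
P(Machine=M2 | Quality ∈ {minor, reject}) = 0.064/0.666 = 0.096.

0.096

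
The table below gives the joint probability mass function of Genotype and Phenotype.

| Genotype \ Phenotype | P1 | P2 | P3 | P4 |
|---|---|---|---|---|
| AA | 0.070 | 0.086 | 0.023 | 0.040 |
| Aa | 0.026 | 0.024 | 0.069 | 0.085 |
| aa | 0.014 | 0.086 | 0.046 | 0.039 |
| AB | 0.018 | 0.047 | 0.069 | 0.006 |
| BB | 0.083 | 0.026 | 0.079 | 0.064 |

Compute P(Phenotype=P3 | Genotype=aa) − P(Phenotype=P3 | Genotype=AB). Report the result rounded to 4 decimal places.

-0.2442

P(Genotype=aa) = 0.014 + 0.086 + 0.046 + 0.039 = 0.185; P(Phenotype=P3 | Genotype=aa) = 0.046/0.185 = 0.24865.
P(Genotype=AB) = 0.018 + 0.047 + 0.069 + 0.006 = 0.140; P(Phenotype=P3 | Genotype=AB) = 0.069/0.140 = 0.49286.
Difference = -0.2442.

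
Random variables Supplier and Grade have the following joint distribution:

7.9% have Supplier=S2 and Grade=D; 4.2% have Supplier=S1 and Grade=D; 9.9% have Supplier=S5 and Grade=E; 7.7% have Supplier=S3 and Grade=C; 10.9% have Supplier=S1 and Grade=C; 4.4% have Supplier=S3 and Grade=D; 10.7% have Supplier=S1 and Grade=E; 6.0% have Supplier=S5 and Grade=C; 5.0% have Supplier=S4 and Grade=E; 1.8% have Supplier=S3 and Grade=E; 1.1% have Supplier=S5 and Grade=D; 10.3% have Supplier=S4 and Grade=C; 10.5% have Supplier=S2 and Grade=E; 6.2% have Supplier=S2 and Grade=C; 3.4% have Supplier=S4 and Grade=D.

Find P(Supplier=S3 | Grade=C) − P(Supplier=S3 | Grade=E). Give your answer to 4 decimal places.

0.1399

P(Grade=C) = 0.109 + 0.062 + 0.077 + 0.103 + 0.060 = 0.411; P(Supplier=S3 | Grade=C) = 0.077/0.411 = 0.18735.
P(Grade=E) = 0.107 + 0.105 + 0.018 + 0.050 + 0.099 = 0.379; P(Supplier=S3 | Grade=E) = 0.018/0.379 = 0.04749.
Difference = 0.1399.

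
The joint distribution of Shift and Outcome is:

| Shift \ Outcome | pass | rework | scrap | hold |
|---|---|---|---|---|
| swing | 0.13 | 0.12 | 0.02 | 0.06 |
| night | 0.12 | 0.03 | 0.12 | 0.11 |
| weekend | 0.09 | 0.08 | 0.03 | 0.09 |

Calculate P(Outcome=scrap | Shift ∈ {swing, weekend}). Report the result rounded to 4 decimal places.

0.0806

P(Shift=swing) = 0.13 + 0.12 + 0.02 + 0.06 = 0.33.
P(Shift=weekend) = 0.09 + 0.08 + 0.03 + 0.09 = 0.29.
P(Shift ∈ {swing, weekend}) = 0.33 + 0.29 = 0.62; P(Outcome=scrap, Shift ∈ {swing, weekend}) = 0.02 + 0.03 = 0.05.
P(Outcome=scrap | Shift ∈ {swing, weekend}) = 0.05/0.62 = 0.0806.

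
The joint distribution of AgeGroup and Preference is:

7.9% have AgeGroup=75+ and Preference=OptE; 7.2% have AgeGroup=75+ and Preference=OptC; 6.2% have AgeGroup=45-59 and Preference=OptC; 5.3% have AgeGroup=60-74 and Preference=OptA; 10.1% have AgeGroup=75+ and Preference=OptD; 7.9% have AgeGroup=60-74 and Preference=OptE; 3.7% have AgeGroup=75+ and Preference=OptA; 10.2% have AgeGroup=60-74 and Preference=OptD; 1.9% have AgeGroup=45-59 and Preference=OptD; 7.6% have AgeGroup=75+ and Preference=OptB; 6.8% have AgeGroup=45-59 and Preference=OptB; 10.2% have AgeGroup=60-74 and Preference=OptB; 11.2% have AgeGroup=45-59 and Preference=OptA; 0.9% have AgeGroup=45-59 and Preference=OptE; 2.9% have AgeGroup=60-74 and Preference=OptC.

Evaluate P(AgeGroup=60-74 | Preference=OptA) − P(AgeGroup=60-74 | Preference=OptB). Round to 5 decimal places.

-0.15226

P(Preference=OptA) = 0.112 + 0.053 + 0.037 = 0.202; P(AgeGroup=60-74 | Preference=OptA) = 0.053/0.202 = 0.262376.
P(Preference=OptB) = 0.068 + 0.102 + 0.076 = 0.246; P(AgeGroup=60-74 | Preference=OptB) = 0.102/0.246 = 0.414634.
Difference = -0.15226.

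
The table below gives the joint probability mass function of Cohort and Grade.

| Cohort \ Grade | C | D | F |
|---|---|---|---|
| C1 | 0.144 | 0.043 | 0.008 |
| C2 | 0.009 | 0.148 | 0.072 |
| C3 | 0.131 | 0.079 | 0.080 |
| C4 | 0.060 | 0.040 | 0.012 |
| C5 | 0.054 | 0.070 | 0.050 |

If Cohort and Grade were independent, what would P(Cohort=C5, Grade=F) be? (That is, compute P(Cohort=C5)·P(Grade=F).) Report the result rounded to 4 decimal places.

0.0386

P(Cohort=C5) = 0.054 + 0.070 + 0.050 = 0.174.
P(Grade=F) = 0.008 + 0.072 + 0.080 + 0.012 + 0.050 = 0.222.
Product: 0.174 × 0.222 = 0.0386.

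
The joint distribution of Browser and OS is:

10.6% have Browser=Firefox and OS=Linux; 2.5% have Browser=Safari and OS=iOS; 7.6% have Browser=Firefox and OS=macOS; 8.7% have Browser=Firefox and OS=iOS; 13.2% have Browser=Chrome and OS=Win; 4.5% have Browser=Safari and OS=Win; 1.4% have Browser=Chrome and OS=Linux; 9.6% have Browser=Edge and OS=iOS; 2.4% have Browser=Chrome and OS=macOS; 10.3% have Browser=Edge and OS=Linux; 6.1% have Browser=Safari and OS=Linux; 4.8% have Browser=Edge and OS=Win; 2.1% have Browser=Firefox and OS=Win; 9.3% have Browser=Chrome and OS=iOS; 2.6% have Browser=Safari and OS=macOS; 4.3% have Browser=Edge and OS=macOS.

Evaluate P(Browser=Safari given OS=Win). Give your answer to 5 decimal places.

0.18293

P(OS=Win) = 0.132 + 0.021 + 0.045 + 0.048 = 0.246.
P(Browser=Safari | OS=Win) = 0.045/0.246 = 0.18293.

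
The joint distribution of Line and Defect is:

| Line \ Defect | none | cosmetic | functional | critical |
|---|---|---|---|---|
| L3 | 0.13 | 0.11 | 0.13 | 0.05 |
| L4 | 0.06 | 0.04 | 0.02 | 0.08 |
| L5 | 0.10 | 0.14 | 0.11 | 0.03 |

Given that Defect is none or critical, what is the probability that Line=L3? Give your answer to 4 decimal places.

P(Defect=none) = 0.13 + 0.06 + 0.10 = 0.29.
P(Defect=critical) = 0.05 + 0.08 + 0.03 = 0.16.
P(Defect ∈ {none, critical}) = 0.29 + 0.16 = 0.45; P(Line=L3, Defect ∈ {none, critical}) = 0.13 + 0.05 = 0.18.
P(Line=L3 | Defect ∈ {none, critical}) = 0.18/0.45 = 0.4000.

0.4000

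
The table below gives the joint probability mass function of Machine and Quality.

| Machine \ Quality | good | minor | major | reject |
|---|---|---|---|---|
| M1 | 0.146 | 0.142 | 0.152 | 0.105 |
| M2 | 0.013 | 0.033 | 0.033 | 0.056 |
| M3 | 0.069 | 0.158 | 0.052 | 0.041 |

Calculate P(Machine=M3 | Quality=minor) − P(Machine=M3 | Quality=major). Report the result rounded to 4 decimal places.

0.2551

P(Quality=minor) = 0.142 + 0.033 + 0.158 = 0.333; P(Machine=M3 | Quality=minor) = 0.158/0.333 = 0.47447.
P(Quality=major) = 0.152 + 0.033 + 0.052 = 0.237; P(Machine=M3 | Quality=major) = 0.052/0.237 = 0.21941.
Difference = 0.2551.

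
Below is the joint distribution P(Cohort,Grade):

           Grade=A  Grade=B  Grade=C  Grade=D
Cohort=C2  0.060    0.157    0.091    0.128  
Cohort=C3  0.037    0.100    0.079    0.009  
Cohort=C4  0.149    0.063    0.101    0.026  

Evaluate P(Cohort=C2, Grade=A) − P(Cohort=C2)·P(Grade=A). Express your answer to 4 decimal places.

-0.0473

P(Cohort=C2) = 0.060 + 0.157 + 0.091 + 0.128 = 0.436.
P(Grade=A) = 0.060 + 0.037 + 0.149 = 0.246.
P(Cohort=C2, Grade=A) − P(Cohort=C2)P(Grade=A) = 0.060 − 0.436×0.246 = -0.0473.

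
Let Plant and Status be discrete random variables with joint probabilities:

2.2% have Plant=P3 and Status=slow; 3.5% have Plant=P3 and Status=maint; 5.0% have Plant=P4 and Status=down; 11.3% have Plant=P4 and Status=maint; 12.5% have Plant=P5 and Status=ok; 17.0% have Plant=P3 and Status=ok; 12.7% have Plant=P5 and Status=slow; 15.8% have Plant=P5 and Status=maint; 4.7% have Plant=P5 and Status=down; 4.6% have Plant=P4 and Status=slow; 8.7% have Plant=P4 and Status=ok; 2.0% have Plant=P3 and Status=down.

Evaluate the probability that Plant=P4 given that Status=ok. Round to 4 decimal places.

P(Status=ok) = 0.170 + 0.087 + 0.125 = 0.382.
P(Plant=P4 | Status=ok) = 0.087/0.382 = 0.2277.

0.2277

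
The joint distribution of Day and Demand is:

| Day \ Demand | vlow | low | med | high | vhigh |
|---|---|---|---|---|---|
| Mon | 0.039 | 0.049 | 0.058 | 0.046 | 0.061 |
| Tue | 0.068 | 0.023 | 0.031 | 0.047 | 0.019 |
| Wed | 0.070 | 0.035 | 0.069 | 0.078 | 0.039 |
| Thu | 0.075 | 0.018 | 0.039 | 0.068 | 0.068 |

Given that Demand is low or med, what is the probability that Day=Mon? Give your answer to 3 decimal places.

P(Demand=low) = 0.049 + 0.023 + 0.035 + 0.018 = 0.125.
P(Demand=med) = 0.058 + 0.031 + 0.069 + 0.039 = 0.197.
P(Demand ∈ {low, med}) = 0.125 + 0.197 = 0.322; P(Day=Mon, Demand ∈ {low, med}) = 0.049 + 0.058 = 0.107.
P(Day=Mon | Demand ∈ {low, med}) = 0.107/0.322 = 0.332.

0.332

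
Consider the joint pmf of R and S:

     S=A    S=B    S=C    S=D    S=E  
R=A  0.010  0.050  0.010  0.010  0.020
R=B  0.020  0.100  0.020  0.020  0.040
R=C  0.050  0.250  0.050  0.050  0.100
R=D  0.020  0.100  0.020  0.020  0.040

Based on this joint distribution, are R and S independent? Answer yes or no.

Every cell satisfies P(R,S) = P(R)·P(S). For instance P(R=D) = 0.200, P(S=D) = 0.100, and 0.200×0.100 = 0.020 matches the joint entry. So R and S are independent.

yes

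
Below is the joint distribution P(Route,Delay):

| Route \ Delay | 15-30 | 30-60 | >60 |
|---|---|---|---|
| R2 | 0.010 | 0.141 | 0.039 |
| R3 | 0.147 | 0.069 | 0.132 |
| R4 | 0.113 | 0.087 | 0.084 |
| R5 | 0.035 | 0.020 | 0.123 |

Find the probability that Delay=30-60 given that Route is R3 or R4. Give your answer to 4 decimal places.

P(Route=R3) = 0.147 + 0.069 + 0.132 = 0.348.
P(Route=R4) = 0.113 + 0.087 + 0.084 = 0.284.
P(Route ∈ {R3, R4}) = 0.348 + 0.284 = 0.632; P(Delay=30-60, Route ∈ {R3, R4}) = 0.069 + 0.087 = 0.156.
P(Delay=30-60 | Route ∈ {R3, R4}) = 0.156/0.632 = 0.2468.

0.2468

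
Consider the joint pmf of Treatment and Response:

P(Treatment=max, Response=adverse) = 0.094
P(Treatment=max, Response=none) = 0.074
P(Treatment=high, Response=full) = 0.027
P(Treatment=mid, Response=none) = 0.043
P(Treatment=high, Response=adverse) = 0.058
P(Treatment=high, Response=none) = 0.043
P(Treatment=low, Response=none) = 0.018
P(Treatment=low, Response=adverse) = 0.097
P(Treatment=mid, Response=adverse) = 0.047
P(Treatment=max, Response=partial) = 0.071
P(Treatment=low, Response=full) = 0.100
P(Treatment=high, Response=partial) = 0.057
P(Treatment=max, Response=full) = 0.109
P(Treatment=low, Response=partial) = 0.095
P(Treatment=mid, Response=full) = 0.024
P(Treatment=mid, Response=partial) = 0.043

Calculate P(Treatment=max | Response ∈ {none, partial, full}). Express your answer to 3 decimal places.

P(Response=none) = 0.018 + 0.043 + 0.043 + 0.074 = 0.178.
P(Response=partial) = 0.095 + 0.043 + 0.057 + 0.071 = 0.266.
P(Response=full) = 0.100 + 0.024 + 0.027 + 0.109 = 0.260.
P(Response ∈ {none, partial, full}) = 0.178 + 0.266 + 0.260 = 0.704; P(Treatment=max, Response ∈ {none, partial, full}) = 0.074 + 0.071 + 0.109 = 0.254.
P(Treatment=max | Response ∈ {none, partial, full}) = 0.254/0.704 = 0.361.

0.361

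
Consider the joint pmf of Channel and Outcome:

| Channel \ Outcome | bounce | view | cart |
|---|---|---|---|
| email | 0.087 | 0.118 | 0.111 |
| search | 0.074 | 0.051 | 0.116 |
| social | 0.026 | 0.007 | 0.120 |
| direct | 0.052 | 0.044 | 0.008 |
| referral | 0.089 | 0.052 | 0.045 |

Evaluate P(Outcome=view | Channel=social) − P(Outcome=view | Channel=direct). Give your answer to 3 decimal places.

P(Channel=social) = 0.026 + 0.007 + 0.120 = 0.153; P(Outcome=view | Channel=social) = 0.007/0.153 = 0.0458.
P(Channel=direct) = 0.052 + 0.044 + 0.008 = 0.104; P(Outcome=view | Channel=direct) = 0.044/0.104 = 0.4231.
Difference = -0.377.

-0.377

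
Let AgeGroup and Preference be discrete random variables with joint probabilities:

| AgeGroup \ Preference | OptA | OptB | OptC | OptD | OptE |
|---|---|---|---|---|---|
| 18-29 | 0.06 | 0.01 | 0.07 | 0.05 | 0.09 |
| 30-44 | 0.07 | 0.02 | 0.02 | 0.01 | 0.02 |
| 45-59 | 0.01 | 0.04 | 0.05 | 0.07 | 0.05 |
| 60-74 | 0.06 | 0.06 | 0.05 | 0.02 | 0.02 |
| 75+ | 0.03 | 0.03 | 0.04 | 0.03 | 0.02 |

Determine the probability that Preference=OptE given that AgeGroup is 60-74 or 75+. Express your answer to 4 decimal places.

P(AgeGroup=60-74) = 0.06 + 0.06 + 0.05 + 0.02 + 0.02 = 0.21.
P(AgeGroup=75+) = 0.03 + 0.03 + 0.04 + 0.03 + 0.02 = 0.15.
P(AgeGroup ∈ {60-74, 75+}) = 0.21 + 0.15 = 0.36; P(Preference=OptE, AgeGroup ∈ {60-74, 75+}) = 0.02 + 0.02 = 0.04.
P(Preference=OptE | AgeGroup ∈ {60-74, 75+}) = 0.04/0.36 = 0.1111.

0.1111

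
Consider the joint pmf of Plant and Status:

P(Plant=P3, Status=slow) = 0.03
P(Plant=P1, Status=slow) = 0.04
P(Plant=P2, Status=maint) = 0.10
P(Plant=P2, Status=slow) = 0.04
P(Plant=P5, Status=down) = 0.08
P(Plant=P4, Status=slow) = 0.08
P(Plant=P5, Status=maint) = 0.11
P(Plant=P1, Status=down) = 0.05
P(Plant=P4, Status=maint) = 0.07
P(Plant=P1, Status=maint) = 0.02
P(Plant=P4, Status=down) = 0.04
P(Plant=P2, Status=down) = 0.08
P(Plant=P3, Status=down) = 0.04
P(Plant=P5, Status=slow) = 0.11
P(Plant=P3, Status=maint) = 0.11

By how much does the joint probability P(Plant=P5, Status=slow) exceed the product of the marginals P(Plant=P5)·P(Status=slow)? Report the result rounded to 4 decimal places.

0.0200

P(Plant=P5) = 0.11 + 0.08 + 0.11 = 0.30.
P(Status=slow) = 0.04 + 0.04 + 0.03 + 0.08 + 0.11 = 0.30.
P(Plant=P5, Status=slow) − P(Plant=P5)P(Status=slow) = 0.11 − 0.30×0.30 = 0.0200.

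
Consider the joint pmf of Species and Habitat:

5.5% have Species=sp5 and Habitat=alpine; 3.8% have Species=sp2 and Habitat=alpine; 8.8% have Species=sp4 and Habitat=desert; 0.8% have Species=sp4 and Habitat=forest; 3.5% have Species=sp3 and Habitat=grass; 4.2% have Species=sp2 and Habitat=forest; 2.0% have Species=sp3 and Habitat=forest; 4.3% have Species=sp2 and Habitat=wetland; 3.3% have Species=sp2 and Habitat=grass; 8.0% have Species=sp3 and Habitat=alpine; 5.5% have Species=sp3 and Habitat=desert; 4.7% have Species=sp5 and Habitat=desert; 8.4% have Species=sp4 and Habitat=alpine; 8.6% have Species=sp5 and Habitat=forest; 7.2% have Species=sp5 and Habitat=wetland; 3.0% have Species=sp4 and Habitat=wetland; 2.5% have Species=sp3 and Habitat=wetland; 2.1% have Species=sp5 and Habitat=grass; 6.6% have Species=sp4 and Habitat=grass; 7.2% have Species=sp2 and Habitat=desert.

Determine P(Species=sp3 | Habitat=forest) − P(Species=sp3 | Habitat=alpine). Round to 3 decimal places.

-0.183

P(Habitat=forest) = 0.042 + 0.020 + 0.008 + 0.086 = 0.156; P(Species=sp3 | Habitat=forest) = 0.020/0.156 = 0.1282.
P(Habitat=alpine) = 0.038 + 0.080 + 0.084 + 0.055 = 0.257; P(Species=sp3 | Habitat=alpine) = 0.080/0.257 = 0.3113.
Difference = -0.183.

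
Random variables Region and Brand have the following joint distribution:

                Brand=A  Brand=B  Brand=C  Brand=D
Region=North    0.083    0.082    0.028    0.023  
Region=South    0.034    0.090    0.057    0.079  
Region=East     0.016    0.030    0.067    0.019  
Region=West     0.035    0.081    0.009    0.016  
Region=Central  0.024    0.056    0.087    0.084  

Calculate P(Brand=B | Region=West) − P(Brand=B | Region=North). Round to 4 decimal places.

0.1948

P(Region=West) = 0.035 + 0.081 + 0.009 + 0.016 = 0.141; P(Brand=B | Region=West) = 0.081/0.141 = 0.57447.
P(Region=North) = 0.083 + 0.082 + 0.028 + 0.023 = 0.216; P(Brand=B | Region=North) = 0.082/0.216 = 0.37963.
Difference = 0.1948.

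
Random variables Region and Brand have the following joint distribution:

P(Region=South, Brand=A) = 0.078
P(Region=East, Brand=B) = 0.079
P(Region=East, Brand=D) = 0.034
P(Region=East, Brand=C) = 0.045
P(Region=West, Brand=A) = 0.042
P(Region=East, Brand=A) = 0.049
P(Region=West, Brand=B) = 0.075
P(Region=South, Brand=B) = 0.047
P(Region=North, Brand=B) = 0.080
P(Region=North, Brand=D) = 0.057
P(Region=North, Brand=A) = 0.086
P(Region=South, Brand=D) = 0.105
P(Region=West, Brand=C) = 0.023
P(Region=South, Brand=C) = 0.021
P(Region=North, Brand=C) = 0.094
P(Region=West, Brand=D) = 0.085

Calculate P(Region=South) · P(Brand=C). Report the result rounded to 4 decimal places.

P(Region=South) = 0.078 + 0.047 + 0.021 + 0.105 = 0.251.
P(Brand=C) = 0.094 + 0.021 + 0.045 + 0.023 = 0.183.
Product: 0.251 × 0.183 = 0.0459.

0.0459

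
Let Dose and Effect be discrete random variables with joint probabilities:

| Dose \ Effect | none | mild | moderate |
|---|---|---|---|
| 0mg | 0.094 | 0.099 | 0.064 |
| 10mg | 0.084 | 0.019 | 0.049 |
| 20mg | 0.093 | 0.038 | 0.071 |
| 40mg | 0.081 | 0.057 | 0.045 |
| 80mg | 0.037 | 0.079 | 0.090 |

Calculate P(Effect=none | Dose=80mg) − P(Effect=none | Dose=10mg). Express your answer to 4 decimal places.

P(Dose=80mg) = 0.037 + 0.079 + 0.090 = 0.206; P(Effect=none | Dose=80mg) = 0.037/0.206 = 0.17961.
P(Dose=10mg) = 0.084 + 0.019 + 0.049 = 0.152; P(Effect=none | Dose=10mg) = 0.084/0.152 = 0.55263.
Difference = -0.3730.

-0.3730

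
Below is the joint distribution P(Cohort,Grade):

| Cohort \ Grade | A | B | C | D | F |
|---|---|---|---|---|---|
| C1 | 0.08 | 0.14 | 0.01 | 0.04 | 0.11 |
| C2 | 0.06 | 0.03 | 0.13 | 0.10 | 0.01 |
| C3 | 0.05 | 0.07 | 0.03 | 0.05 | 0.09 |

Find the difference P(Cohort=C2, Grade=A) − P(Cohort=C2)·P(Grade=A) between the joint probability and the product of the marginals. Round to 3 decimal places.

P(Cohort=C2) = 0.06 + 0.03 + 0.13 + 0.10 + 0.01 = 0.33.
P(Grade=A) = 0.08 + 0.06 + 0.05 = 0.19.
P(Cohort=C2, Grade=A) − P(Cohort=C2)P(Grade=A) = 0.06 − 0.33×0.19 = -0.003.

-0.003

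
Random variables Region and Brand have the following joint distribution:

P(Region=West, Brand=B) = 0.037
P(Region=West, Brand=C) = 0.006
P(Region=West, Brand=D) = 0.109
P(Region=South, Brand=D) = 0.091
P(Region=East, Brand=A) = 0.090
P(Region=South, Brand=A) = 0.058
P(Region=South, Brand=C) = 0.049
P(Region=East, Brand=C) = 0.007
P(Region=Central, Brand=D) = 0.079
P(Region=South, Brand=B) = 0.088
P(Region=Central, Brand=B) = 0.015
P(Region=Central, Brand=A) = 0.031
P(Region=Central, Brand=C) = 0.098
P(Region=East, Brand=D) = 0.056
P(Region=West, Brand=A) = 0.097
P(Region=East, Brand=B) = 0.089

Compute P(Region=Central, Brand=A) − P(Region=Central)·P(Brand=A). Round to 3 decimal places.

-0.031

P(Region=Central) = 0.031 + 0.015 + 0.098 + 0.079 = 0.223.
P(Brand=A) = 0.058 + 0.090 + 0.097 + 0.031 = 0.276.
P(Region=Central, Brand=A) − P(Region=Central)P(Brand=A) = 0.031 − 0.223×0.276 = -0.031.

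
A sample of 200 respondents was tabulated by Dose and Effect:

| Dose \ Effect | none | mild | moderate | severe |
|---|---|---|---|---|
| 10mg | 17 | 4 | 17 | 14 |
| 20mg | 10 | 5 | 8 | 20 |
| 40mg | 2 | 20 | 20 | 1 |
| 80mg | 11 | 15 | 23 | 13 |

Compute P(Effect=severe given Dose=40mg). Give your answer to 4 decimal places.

0.0233

Total with Dose=40mg: 2 + 20 + 20 + 1 = 43.
P(Effect=severe | Dose=40mg) = 1/43 = 0.0233.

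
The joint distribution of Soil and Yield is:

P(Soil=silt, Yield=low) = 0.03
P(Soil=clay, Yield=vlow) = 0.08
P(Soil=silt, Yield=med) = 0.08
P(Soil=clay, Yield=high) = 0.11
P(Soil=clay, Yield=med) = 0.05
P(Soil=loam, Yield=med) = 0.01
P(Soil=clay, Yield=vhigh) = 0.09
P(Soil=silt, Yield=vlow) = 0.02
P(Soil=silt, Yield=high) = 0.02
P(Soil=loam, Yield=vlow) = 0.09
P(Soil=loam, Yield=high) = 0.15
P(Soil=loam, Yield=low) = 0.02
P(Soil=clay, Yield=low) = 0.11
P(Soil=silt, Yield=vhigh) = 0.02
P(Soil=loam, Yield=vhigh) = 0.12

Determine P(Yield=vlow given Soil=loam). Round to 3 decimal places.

0.231

P(Soil=loam) = 0.09 + 0.02 + 0.01 + 0.15 + 0.12 = 0.39.
P(Yield=vlow | Soil=loam) = 0.09/0.39 = 0.231.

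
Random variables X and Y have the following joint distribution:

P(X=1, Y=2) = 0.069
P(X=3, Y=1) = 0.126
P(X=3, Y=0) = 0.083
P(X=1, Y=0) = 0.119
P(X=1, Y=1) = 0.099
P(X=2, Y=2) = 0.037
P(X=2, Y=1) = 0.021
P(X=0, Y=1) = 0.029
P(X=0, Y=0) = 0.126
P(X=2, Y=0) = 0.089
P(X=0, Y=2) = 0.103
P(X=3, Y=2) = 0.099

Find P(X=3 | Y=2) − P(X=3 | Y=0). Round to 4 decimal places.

0.1224

P(Y=2) = 0.103 + 0.069 + 0.037 + 0.099 = 0.308; P(X=3 | Y=2) = 0.099/0.308 = 0.32143.
P(Y=0) = 0.126 + 0.119 + 0.089 + 0.083 = 0.417; P(X=3 | Y=0) = 0.083/0.417 = 0.19904.
Difference = 0.1224.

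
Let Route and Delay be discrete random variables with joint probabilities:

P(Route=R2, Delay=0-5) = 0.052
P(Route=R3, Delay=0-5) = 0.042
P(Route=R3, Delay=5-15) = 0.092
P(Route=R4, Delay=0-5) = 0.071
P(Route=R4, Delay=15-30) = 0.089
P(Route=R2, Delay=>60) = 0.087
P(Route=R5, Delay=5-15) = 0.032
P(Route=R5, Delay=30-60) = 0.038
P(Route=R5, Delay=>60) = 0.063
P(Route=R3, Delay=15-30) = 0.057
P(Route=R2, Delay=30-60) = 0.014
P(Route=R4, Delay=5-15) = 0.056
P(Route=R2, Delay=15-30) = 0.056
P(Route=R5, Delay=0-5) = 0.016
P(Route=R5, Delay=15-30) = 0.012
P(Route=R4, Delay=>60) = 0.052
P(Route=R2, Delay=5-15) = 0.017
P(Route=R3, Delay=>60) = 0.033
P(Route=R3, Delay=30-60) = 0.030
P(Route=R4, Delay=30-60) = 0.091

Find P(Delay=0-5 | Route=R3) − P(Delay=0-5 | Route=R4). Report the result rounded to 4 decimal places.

P(Route=R3) = 0.042 + 0.092 + 0.057 + 0.030 + 0.033 = 0.254; P(Delay=0-5 | Route=R3) = 0.042/0.254 = 0.16535.
P(Route=R4) = 0.071 + 0.056 + 0.089 + 0.091 + 0.052 = 0.359; P(Delay=0-5 | Route=R4) = 0.071/0.359 = 0.19777.
Difference = -0.0324.

-0.0324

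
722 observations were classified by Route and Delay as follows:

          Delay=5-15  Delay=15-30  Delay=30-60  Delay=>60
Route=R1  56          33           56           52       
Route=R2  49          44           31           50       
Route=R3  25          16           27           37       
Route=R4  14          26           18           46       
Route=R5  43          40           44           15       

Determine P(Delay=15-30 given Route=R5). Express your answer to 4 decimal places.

Total with Route=R5: 43 + 40 + 44 + 15 = 142.
P(Delay=15-30 | Route=R5) = 40/142 = 0.2817.

0.2817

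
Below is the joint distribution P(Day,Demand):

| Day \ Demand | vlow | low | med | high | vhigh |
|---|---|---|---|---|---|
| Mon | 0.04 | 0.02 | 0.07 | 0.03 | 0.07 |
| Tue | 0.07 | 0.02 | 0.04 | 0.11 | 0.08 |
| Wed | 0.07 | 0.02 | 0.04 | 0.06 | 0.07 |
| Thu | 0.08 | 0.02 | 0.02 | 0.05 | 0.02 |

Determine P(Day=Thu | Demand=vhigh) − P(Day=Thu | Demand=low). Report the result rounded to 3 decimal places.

-0.167

P(Demand=vhigh) = 0.07 + 0.08 + 0.07 + 0.02 = 0.24; P(Day=Thu | Demand=vhigh) = 0.02/0.24 = 0.0833.
P(Demand=low) = 0.02 + 0.02 + 0.02 + 0.02 = 0.08; P(Day=Thu | Demand=low) = 0.02/0.08 = 0.2500.
Difference = -0.167.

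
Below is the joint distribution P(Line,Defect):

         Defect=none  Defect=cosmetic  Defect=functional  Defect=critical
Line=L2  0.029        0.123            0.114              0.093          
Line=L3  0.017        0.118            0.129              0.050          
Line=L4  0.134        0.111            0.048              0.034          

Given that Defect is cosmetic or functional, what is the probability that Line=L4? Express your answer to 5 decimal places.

0.24728

P(Defect=cosmetic) = 0.123 + 0.118 + 0.111 = 0.352.
P(Defect=functional) = 0.114 + 0.129 + 0.048 = 0.291.
P(Defect ∈ {cosmetic, functional}) = 0.352 + 0.291 = 0.643; P(Line=L4, Defect ∈ {cosmetic, functional}) = 0.111 + 0.048 = 0.159.
P(Line=L4 | Defect ∈ {cosmetic, functional}) = 0.159/0.643 = 0.24728.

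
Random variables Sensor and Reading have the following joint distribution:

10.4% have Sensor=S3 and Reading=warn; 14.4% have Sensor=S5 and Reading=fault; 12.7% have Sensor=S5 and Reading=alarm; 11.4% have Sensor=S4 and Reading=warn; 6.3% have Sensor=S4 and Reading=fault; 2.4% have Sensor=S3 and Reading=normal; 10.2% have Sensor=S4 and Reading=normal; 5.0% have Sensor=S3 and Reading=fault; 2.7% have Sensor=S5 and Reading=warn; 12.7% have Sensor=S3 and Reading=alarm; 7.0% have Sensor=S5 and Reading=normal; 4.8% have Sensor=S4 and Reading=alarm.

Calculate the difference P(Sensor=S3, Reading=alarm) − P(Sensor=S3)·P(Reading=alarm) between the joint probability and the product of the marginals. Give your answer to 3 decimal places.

P(Sensor=S3) = 0.024 + 0.104 + 0.127 + 0.050 = 0.305.
P(Reading=alarm) = 0.127 + 0.048 + 0.127 = 0.302.
P(Sensor=S3, Reading=alarm) − P(Sensor=S3)P(Reading=alarm) = 0.127 − 0.305×0.302 = 0.035.

0.035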